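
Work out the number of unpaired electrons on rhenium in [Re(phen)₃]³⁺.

2 unpaired electrons

Summing ligand charges against the +3 overall charge gives an oxidation state of +3 for rhenium.
Group 7 minus oxidation state 3 gives a d⁴ configuration.
Counting donor atoms: 3×1,10-phenanthroline (bidentate) → 6 donors. Coordination number = 6.
The spin state decides the count: a 5d ion has a large Δₒ and is invariably low-spin.
An octahedral low-spin d⁴ ion is t₂g⁴e_g⁰, giving 2 unpaired electrons.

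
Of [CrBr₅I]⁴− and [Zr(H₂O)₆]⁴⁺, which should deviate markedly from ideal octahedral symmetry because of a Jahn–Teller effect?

[CrBr₅I]⁴−

[CrBr₅I]⁴−: Each bromide is −1; each iodide is −1; balancing the −4 overall charge requires Cr(II). Group 6 minus oxidation state 2 gives a d⁴ configuration. Bromide and iodide are weak-field ligands for a first-row metal, so the complex is high-spin. The t₂g³e_g¹ (high-spin) configuration has an unevenly filled e_g set; the Jahn–Teller theorem predicts a tetragonal distortion (typically axial elongation) to lift the degeneracy.
[Zr(H₂O)₆]⁴⁺: Summing ligand charges against the +4 overall charge gives an oxidation state of +4 for zirconium. Group 4 minus oxidation state 4 gives a d⁰ configuration. The d⁰ configuration leaves the e_g set evenly filled (or empty) — no strong Jahn–Teller driving force.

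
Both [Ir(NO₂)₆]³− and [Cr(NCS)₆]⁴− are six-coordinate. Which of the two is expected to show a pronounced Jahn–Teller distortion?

[Ir(NO₂)₆]³−: Each nitro (N-bound nitrite) is −1; balancing the −3 overall charge requires Ir(III). Group 9 minus oxidation state 3 gives a d⁶ configuration. A 5d ion has a large Δₒ and is invariably low-spin. The d⁶ configuration leaves the e_g set evenly filled (or empty) — no strong Jahn–Teller driving force.
[Cr(NCS)₆]⁴−: Each isothiocyanate is −1; balancing the −4 overall charge requires Cr(II). Group 6 minus oxidation state 2 gives a d⁴ configuration. Isothiocyanate is a weak-field ligand for a first-row metal, so the complex is high-spin. The t₂g³e_g¹ (high-spin) configuration has an unevenly filled e_g set; the Jahn–Teller theorem predicts a tetragonal distortion (typically axial elongation) to lift the degeneracy.

[Cr(NCS)₆]⁴−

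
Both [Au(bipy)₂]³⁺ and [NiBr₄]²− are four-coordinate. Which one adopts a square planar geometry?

[Au(bipy)₂]³⁺

For [Au(bipy)₂]³⁺: Ligand charges: 2,2′-bipyridine is neutral. With an overall charge of +3 the gold centre must be in the +3 oxidation state. Group 11 minus oxidation state 3 gives a d⁸ configuration. A 5d d⁸ ion has a large crystal-field splitting; square planar leaves the high-energy d_{x²−y²} orbital empty and maximises CFSE. → square planar.
For [NiBr₄]²−: Ligand charges: each bromide is −1. With an overall charge of −2 the nickel centre must be in the +2 oxidation state. Ni sits in group 10, so the d-electron count is 10 − 2 = 8. Bromide is a weak-field ligand. With weak-field ligands the CFSE gain from square planar is small, so a 3d d⁸ ion takes the sterically preferred tetrahedral geometry. → tetrahedral.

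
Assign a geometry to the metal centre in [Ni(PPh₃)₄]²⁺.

Triphenylphosphine is neutral; balancing the +2 overall charge requires Ni(II).
Nickel is a group-10 element; Ni(II) is therefore d⁸.
With 4 monodentate ligands the coordination number is 4.
Triphenylphosphine is a strong-field ligand (high in the spectrochemical series).
A 3d d⁸ ion with strong-field ligands gains enough CFSE to favour square planar over tetrahedral.

square planar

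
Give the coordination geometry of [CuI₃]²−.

Summing ligand charges against the −2 overall charge gives an oxidation state of +1 for copper.
Group 11 minus oxidation state 1 gives a d¹⁰ configuration.
Coordination number: 3.
Three ligands around a d¹⁰ centre minimise repulsion in a trigonal-planar arrangement.

trigonal planar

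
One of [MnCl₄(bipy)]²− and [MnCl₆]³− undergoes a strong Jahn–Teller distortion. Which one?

[MnCl₄(bipy)]²−: Each chloride is −1; 2,2′-bipyridine is neutral; balancing the −2 overall charge requires Mn(II). Manganese is a group-7 element; Mn(II) is therefore d⁵. Chloride is a weak-field ligand for a first-row metal, so the complex is high-spin. The d⁵ configuration leaves the e_g set evenly filled (or empty) — no strong Jahn–Teller driving force.
[MnCl₆]³−: Ligand charges: each chloride is −1. With an overall charge of −3 the manganese centre must be in the +3 oxidation state. Mn sits in group 7, so the d-electron count is 7 − 3 = 4. Chloride is a weak-field ligand for a first-row metal, so the complex is high-spin. The t₂g³e_g¹ (high-spin) configuration has an unevenly filled e_g set; the Jahn–Teller theorem predicts a tetragonal distortion (typically axial elongation) to lift the degeneracy.

[MnCl₆]³−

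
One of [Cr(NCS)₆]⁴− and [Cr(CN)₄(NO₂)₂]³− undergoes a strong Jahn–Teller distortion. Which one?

[Cr(NCS)₆]⁴−: Ligand charges: each isothiocyanate is −1. With an overall charge of −4 the chromium centre must be in the +2 oxidation state. Chromium is a group-6 element; Cr(II) is therefore d⁴. Isothiocyanate is a weak-field ligand for a first-row metal, so the complex is high-spin. The t₂g³e_g¹ (high-spin) configuration has an unevenly filled e_g set; the Jahn–Teller theorem predicts a tetragonal distortion (typically axial elongation) to lift the degeneracy.
[Cr(CN)₄(NO₂)₂]³−: Ligand charges: each cyanide is −1; each nitro (N-bound nitrite) is −1. With an overall charge of −3 the chromium centre must be in the +3 oxidation state. Chromium is a group-6 element; Cr(III) is therefore d³. The d³ configuration leaves the e_g set evenly filled (or empty) — no strong Jahn–Teller driving force.

[Cr(NCS)₆]⁴−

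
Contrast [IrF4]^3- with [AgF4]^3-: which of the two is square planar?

[IrF4]^3-

For [IrF4]^3-: Ligand charges: each fluoride is −1. With an overall charge of −3 the iridium centre must be in the +1 oxidation state. Ir sits in group 9, so the d-electron count is 9 − 1 = 8. A 5d d⁸ ion has a large crystal-field splitting; square planar leaves the high-energy d_{x²−y²} orbital empty and maximises CFSE. → square planar.
For [AgF4]^3-: Summing ligand charges against the −3 overall charge gives an oxidation state of +1 for silver. Ag sits in group 11, so the d-electron count is 11 − 1 = 10. A d¹⁰ ion has no crystal-field stabilisation preference between square planar and tetrahedral, so four ligands adopt the sterically favoured tetrahedral geometry. → tetrahedral.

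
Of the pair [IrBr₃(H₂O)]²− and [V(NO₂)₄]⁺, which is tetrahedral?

For [IrBr₃(H₂O)]²−: Summing ligand charges against the −2 overall charge gives an oxidation state of +1 for iridium. Group 9 minus oxidation state 1 gives a d⁸ configuration. A 5d d⁸ ion has a large crystal-field splitting; square planar leaves the high-energy d_{x²−y²} orbital empty and maximises CFSE. → square planar.
For [V(NO₂)₄]⁺: Summing ligand charges against the +1 overall charge gives an oxidation state of +5 for vanadium. Vanadium is a group-5 element; V(V) is therefore d⁰. A d⁰ ion has no crystal-field stabilisation preference between square planar and tetrahedral, so four ligands adopt the sterically favoured tetrahedral geometry. → tetrahedral.

[V(NO₂)₄]⁺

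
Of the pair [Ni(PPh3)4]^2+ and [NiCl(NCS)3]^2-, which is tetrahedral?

[NiCl(NCS)3]^2-

For [Ni(PPh3)4]^2+: Summing ligand charges against the +2 overall charge gives an oxidation state of +2 for nickel. Nickel is a group-10 element; Ni(II) is therefore d⁸. Triphenylphosphine is a strong-field ligand (high in the spectrochemical series). A 3d d⁸ ion with strong-field ligands gains enough CFSE to favour square planar over tetrahedral. → square planar.
For [NiCl(NCS)3]^2-: Ligand charges: each chloride is −1; each isothiocyanate is −1. With an overall charge of −2 the nickel centre must be in the +2 oxidation state. Ni sits in group 10, so the d-electron count is 10 − 2 = 8. Chloride and isothiocyanate are weak-field ligands. With weak-field ligands the CFSE gain from square planar is small, so a 3d d⁸ ion takes the sterically preferred tetrahedral geometry. → tetrahedral.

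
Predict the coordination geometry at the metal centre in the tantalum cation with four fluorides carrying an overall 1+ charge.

tetrahedral

Each fluoride is −1; balancing the +1 overall charge requires Ta(V).
Group 5 minus oxidation state 5 gives a d⁰ configuration.
With 4 monodentate ligands the coordination number is 4.
A d⁰ ion has no crystal-field stabilisation preference between square planar and tetrahedral, so four ligands adopt the sterically favoured tetrahedral geometry.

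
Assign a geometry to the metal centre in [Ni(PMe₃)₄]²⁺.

square planar

Summing ligand charges against the +2 overall charge gives an oxidation state of +2 for nickel.
Group 10 minus oxidation state 2 gives a d⁸ configuration.
Coordination number: 4.
Trimethylphosphine is a strong-field ligand (high in the spectrochemical series).
A 3d d⁸ ion with strong-field ligands gains enough CFSE to favour square planar over tetrahedral.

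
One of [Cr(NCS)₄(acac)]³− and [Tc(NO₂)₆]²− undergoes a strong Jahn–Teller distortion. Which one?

[Cr(NCS)₄(acac)]³−: Ligand charges: each isothiocyanate is −1; each acetylacetonate is −1. With an overall charge of −3 the chromium centre must be in the +2 oxidation state. Chromium is a group-6 element; Cr(II) is therefore d⁴. Acetylacetonate and isothiocyanate are weak-field ligands for a first-row metal, so the complex is high-spin. The t₂g³e_g¹ (high-spin) configuration has an unevenly filled e_g set; the Jahn–Teller theorem predicts a tetragonal distortion (typically axial elongation) to lift the degeneracy.
[Tc(NO₂)₆]²−: Summing ligand charges against the −2 overall charge gives an oxidation state of +4 for technetium. Tc sits in group 7, so the d-electron count is 7 − 4 = 3. The d³ configuration leaves the e_g set evenly filled (or empty) — no strong Jahn–Teller driving force.

[Cr(NCS)₄(acac)]³−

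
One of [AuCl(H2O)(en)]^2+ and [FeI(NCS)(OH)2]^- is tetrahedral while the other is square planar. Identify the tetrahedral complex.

For [AuCl(H2O)(en)]^2+: Ligand charges: each chloride is −1; water is neutral; ethylenediamine is neutral. With an overall charge of +2 the gold centre must be in the +3 oxidation state. Au sits in group 11, so the d-electron count is 11 − 3 = 8. A 5d d⁸ ion has a large crystal-field splitting; square planar leaves the high-energy d_{x²−y²} orbital empty and maximises CFSE. → square planar.
For [FeI(NCS)(OH)2]^-: Summing ligand charges against the −1 overall charge gives an oxidation state of +3 for iron. Group 8 minus oxidation state 3 gives a d⁵ configuration. A high-spin d⁵ ion has zero CFSE in either geometry, so four ligands adopt the sterically favoured tetrahedral geometry. → tetrahedral.

[FeI(NCS)(OH)2]^-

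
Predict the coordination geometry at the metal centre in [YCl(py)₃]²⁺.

Ligand charges: each chloride is −1; pyridine is neutral. With an overall charge of +2 the yttrium centre must be in the +3 oxidation state.
Yttrium is a group-3 element; Y(III) is therefore d⁰.
Coordination number: 4.
A d⁰ ion has no crystal-field stabilisation preference between square planar and tetrahedral, so four ligands adopt the sterically favoured tetrahedral geometry.

tetrahedral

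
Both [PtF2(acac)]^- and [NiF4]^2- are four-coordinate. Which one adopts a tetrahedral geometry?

For [PtF2(acac)]^-: Each fluoride is −1; each acetylacetonate is −1; balancing the −1 overall charge requires Pt(II). Group 10 minus oxidation state 2 gives a d⁸ configuration. A 5d d⁸ ion has a large crystal-field splitting; square planar leaves the high-energy d_{x²−y²} orbital empty and maximises CFSE. → square planar.
For [NiF4]^2-: Each fluoride is −1; balancing the −2 overall charge requires Ni(II). Ni sits in group 10, so the d-electron count is 10 − 2 = 8. Fluoride is a weak-field ligand. With weak-field ligands the CFSE gain from square planar is small, so a 3d d⁸ ion takes the sterically preferred tetrahedral geometry. → tetrahedral.

[NiF4]^2-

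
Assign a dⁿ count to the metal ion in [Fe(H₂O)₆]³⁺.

d5

Summing ligand charges against the +3 overall charge gives an oxidation state of +3 for iron.
Fe sits in group 8, so the d-electron count is 8 − 3 = 5.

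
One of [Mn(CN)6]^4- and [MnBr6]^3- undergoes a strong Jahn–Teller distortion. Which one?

[Mn(CN)6]^4-: Ligand charges: each cyanide is −1. With an overall charge of −4 the manganese centre must be in the +2 oxidation state. Mn sits in group 7, so the d-electron count is 7 − 2 = 5. Cyanide is a strong-field ligand (high in the spectrochemical series) for a first-row metal, so the complex is low-spin. The d⁵ configuration leaves the e_g set evenly filled (or empty) — no strong Jahn–Teller driving force.
[MnBr6]^3-: Each bromide is −1; balancing the −3 overall charge requires Mn(III). Manganese is a group-7 element; Mn(III) is therefore d⁴. Bromide is a weak-field ligand for a first-row metal, so the complex is high-spin. The t₂g³e_g¹ (high-spin) configuration has an unevenly filled e_g set; the Jahn–Teller theorem predicts a tetragonal distortion (typically axial elongation) to lift the degeneracy.

[MnBr6]^3-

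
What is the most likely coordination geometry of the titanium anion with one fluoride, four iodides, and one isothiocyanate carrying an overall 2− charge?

Summing ligand charges against the −2 overall charge gives an oxidation state of +4 for titanium.
Ti sits in group 4, so the d-electron count is 4 − 4 = 0.
Coordination number: 6.
Six donors around a single metal centre give an octahedral coordination sphere.

octahedral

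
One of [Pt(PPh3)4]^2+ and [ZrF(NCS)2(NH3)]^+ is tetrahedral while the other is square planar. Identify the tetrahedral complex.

[ZrF(NCS)2(NH3)]^+

For [Pt(PPh3)4]^2+: Triphenylphosphine is neutral; balancing the +2 overall charge requires Pt(II). Group 10 minus oxidation state 2 gives a d⁸ configuration. A 5d d⁸ ion has a large crystal-field splitting; square planar leaves the high-energy d_{x²−y²} orbital empty and maximises CFSE. → square planar.
For [ZrF(NCS)2(NH3)]^+: Ligand charges: each fluoride is −1; each isothiocyanate is −1; ammonia is neutral. With an overall charge of +1 the zirconium centre must be in the +4 oxidation state. Zirconium is a group-4 element; Zr(IV) is therefore d⁰. A d⁰ ion has no crystal-field stabilisation preference between square planar and tetrahedral, so four ligands adopt the sterically favoured tetrahedral geometry. → tetrahedral.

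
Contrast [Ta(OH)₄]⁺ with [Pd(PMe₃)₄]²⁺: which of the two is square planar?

[Pd(PMe₃)₄]²⁺

For [Ta(OH)₄]⁺: Each hydroxide is −1; balancing the +1 overall charge requires Ta(V). Group 5 minus oxidation state 5 gives a d⁰ configuration. A d⁰ ion has no crystal-field stabilisation preference between square planar and tetrahedral, so four ligands adopt the sterically favoured tetrahedral geometry. → tetrahedral.
For [Pd(PMe₃)₄]²⁺: Trimethylphosphine is neutral; balancing the +2 overall charge requires Pd(II). Palladium is a group-10 element; Pd(II) is therefore d⁸. A 4d d⁸ ion has a large crystal-field splitting; square planar leaves the high-energy d_{x²−y²} orbital empty and maximises CFSE. → square planar.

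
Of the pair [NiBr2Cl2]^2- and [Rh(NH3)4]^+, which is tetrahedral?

[NiBr2Cl2]^2-

For [NiBr2Cl2]^2-: Ligand charges: each bromide is −1; each chloride is −1. With an overall charge of −2 the nickel centre must be in the +2 oxidation state. Ni sits in group 10, so the d-electron count is 10 − 2 = 8. Bromide and chloride are weak-field ligands. With weak-field ligands the CFSE gain from square planar is small, so a 3d d⁸ ion takes the sterically preferred tetrahedral geometry. → tetrahedral.
For [Rh(NH3)4]^+: Ammonia is neutral; balancing the +1 overall charge requires Rh(I). Rhodium is a group-9 element; Rh(I) is therefore d⁸. A 4d d⁸ ion has a large crystal-field splitting; square planar leaves the high-energy d_{x²−y²} orbital empty and maximises CFSE. → square planar.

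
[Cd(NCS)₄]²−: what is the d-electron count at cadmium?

d¹⁰

Ligand charges: each isothiocyanate is −1. With an overall charge of −2 the cadmium centre must be in the +2 oxidation state.
Cd sits in group 12, so the d-electron count is 12 − 2 = 10.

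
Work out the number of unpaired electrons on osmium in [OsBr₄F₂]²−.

Each bromide is −1; each fluoride is −1; balancing the −2 overall charge requires Os(IV).
Os sits in group 8, so the d-electron count is 8 − 4 = 4.
The spin state decides the count: a 5d ion has a large Δₒ and is invariably low-spin.
An octahedral low-spin d⁴ ion is t₂g⁴e_g⁰, giving 2 unpaired electrons.

2 unpaired electrons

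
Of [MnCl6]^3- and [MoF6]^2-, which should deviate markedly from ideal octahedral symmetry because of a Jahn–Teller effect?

[MnCl6]^3-: Ligand charges: each chloride is −1. With an overall charge of −3 the manganese centre must be in the +3 oxidation state. Group 7 minus oxidation state 3 gives a d⁴ configuration. Chloride is a weak-field ligand for a first-row metal, so the complex is high-spin. The t₂g³e_g¹ (high-spin) configuration has an unevenly filled e_g set; the Jahn–Teller theorem predicts a tetragonal distortion (typically axial elongation) to lift the degeneracy.
[MoF6]^2-: Ligand charges: each fluoride is −1. With an overall charge of −2 the molybdenum centre must be in the +4 oxidation state. Mo sits in group 6, so the d-electron count is 6 − 4 = 2. The d² configuration leaves the e_g set evenly filled (or empty) — no strong Jahn–Teller driving force.

[MnCl6]^3-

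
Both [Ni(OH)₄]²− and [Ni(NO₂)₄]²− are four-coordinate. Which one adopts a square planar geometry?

[Ni(NO₂)₄]²−

For [Ni(OH)₄]²−: Summing ligand charges against the −2 overall charge gives an oxidation state of +2 for nickel. Nickel is a group-10 element; Ni(II) is therefore d⁸. Hydroxide is a weak-field ligand. With weak-field ligands the CFSE gain from square planar is small, so a 3d d⁸ ion takes the sterically preferred tetrahedral geometry. → tetrahedral.
For [Ni(NO₂)₄]²−: Ligand charges: each nitro (N-bound nitrite) is −1. With an overall charge of −2 the nickel centre must be in the +2 oxidation state. Ni sits in group 10, so the d-electron count is 10 − 2 = 8. Nitro (N-bound nitrite) is a strong-field ligand (high in the spectrochemical series). A 3d d⁸ ion with strong-field ligands gains enough CFSE to favour square planar over tetrahedral. → square planar.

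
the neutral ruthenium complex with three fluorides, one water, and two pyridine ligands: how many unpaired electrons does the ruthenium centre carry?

1 unpaired electron

Each fluoride is −1; water is neutral; pyridine is neutral; balancing the 0 overall charge requires Ru(III).
Ruthenium is a group-8 element; Ru(III) is therefore d⁵.
The spin state decides the count: a 4d ion has a large Δₒ and is invariably low-spin.
An octahedral low-spin d⁵ ion is t₂g⁵e_g⁰, giving 1 unpaired electron.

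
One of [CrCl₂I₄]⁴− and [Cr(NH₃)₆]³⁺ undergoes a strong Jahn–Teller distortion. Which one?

[CrCl₂I₄]⁴−

[CrCl₂I₄]⁴−: Summing ligand charges against the −4 overall charge gives an oxidation state of +2 for chromium. Chromium is a group-6 element; Cr(II) is therefore d⁴. Chloride and iodide are weak-field ligands for a first-row metal, so the complex is high-spin. The t₂g³e_g¹ (high-spin) configuration has an unevenly filled e_g set; the Jahn–Teller theorem predicts a tetragonal distortion (typically axial elongation) to lift the degeneracy.
[Cr(NH₃)₆]³⁺: Summing ligand charges against the +3 overall charge gives an oxidation state of +3 for chromium. Group 6 minus oxidation state 3 gives a d³ configuration. The d³ configuration leaves the e_g set evenly filled (or empty) — no strong Jahn–Teller driving force.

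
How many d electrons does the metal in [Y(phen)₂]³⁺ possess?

Ligand charges: 1,10-phenanthroline is neutral. With an overall charge of +3 the yttrium centre must be in the +3 oxidation state.
Y sits in group 3, so the d-electron count is 3 − 3 = 0.

d0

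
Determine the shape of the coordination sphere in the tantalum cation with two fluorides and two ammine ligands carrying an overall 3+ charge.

tetrahedral

Summing ligand charges against the +3 overall charge gives an oxidation state of +5 for tantalum.
Ta sits in group 5, so the d-electron count is 5 − 5 = 0.
Coordination number: 4.
A d⁰ ion has no crystal-field stabilisation preference between square planar and tetrahedral, so four ligands adopt the sterically favoured tetrahedral geometry.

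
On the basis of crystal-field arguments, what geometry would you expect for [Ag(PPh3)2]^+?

Summing ligand charges against the +1 overall charge gives an oxidation state of +1 for silver.
Ag sits in group 11, so the d-electron count is 11 − 1 = 10.
Coordination number: 2.
A d¹⁰ ion with only two ligands adopts a linear arrangement (sp hybridisation; no CFSE preference).

linear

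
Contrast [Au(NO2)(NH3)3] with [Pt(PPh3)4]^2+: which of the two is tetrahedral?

[Au(NO2)(NH3)3]

For [Au(NO2)(NH3)3]: Summing ligand charges against the 0 overall charge gives an oxidation state of +1 for gold. Au sits in group 11, so the d-electron count is 11 − 1 = 10. A d¹⁰ ion has no crystal-field stabilisation preference between square planar and tetrahedral, so four ligands adopt the sterically favoured tetrahedral geometry. → tetrahedral.
For [Pt(PPh3)4]^2+: Triphenylphosphine is neutral; balancing the +2 overall charge requires Pt(II). Pt sits in group 10, so the d-electron count is 10 − 2 = 8. A 5d d⁸ ion has a large crystal-field splitting; square planar leaves the high-energy d_{x²−y²} orbital empty and maximises CFSE. → square planar.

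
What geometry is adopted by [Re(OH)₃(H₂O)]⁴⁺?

Each hydroxide is −1; water is neutral; balancing the +4 overall charge requires Re(VII).
Rhenium is a group-7 element; Re(VII) is therefore d⁰.
Coordination number: 4.
A d⁰ ion has no crystal-field stabilisation preference between square planar and tetrahedral, so four ligands adopt the sterically favoured tetrahedral geometry.

tetrahedral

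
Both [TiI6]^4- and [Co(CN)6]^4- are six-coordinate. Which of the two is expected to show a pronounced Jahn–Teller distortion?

[Co(CN)6]^4-

[TiI6]^4-: Each iodide is −1; balancing the −4 overall charge requires Ti(II). Group 4 minus oxidation state 2 gives a d² configuration. The d² configuration leaves the e_g set evenly filled (or empty) — no strong Jahn–Teller driving force.
[Co(CN)6]^4-: Each cyanide is −1; balancing the −4 overall charge requires Co(II). Co sits in group 9, so the d-electron count is 9 − 2 = 7. Cyanide is a strong-field ligand (high in the spectrochemical series) for a first-row metal, so the complex is low-spin. The t₂g⁶e_g¹ (low-spin) configuration has an unevenly filled e_g set; the Jahn–Teller theorem predicts a tetragonal distortion (typically axial elongation) to lift the degeneracy.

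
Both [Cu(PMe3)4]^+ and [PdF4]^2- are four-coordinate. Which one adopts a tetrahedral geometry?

[Cu(PMe3)4]^+

For [Cu(PMe3)4]^+: Summing ligand charges against the +1 overall charge gives an oxidation state of +1 for copper. Group 11 minus oxidation state 1 gives a d¹⁰ configuration. A d¹⁰ ion has no crystal-field stabilisation preference between square planar and tetrahedral, so four ligands adopt the sterically favoured tetrahedral geometry. → tetrahedral.
For [PdF4]^2-: Summing ligand charges against the −2 overall charge gives an oxidation state of +2 for palladium. Palladium is a group-10 element; Pd(II) is therefore d⁸. A 4d d⁸ ion has a large crystal-field splitting; square planar leaves the high-energy d_{x²−y²} orbital empty and maximises CFSE. → square planar.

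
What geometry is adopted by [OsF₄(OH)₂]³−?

octahedral

Ligand charges: each fluoride is −1; each hydroxide is −1. With an overall charge of −3 the osmium centre must be in the +3 oxidation state.
Osmium is a group-8 element; Os(III) is therefore d⁵.
With 6 monodentate ligands the coordination number is 6.
Six donors around a single metal centre give an octahedral coordination sphere.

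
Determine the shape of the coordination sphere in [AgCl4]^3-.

tetrahedral

Ligand charges: each chloride is −1. With an overall charge of −3 the silver centre must be in the +1 oxidation state.
Silver is a group-11 element; Ag(I) is therefore d¹⁰.
With 4 monodentate ligands the coordination number is 4.
A d¹⁰ ion has no crystal-field stabilisation preference between square planar and tetrahedral, so four ligands adopt the sterically favoured tetrahedral geometry.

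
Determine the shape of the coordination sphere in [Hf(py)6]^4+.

Summing ligand charges against the +4 overall charge gives an oxidation state of +4 for hafnium.
Group 4 minus oxidation state 4 gives a d⁰ configuration.
With 6 monodentate ligands the coordination number is 6.
Six donors around a single metal centre give an octahedral coordination sphere.

octahedral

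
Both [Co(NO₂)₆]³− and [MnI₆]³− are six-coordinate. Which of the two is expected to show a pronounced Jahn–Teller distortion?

[MnI₆]³−

[Co(NO₂)₆]³−: Summing ligand charges against the −3 overall charge gives an oxidation state of +3 for cobalt. Cobalt is a group-9 element; Co(III) is therefore d⁶. Co(III) has an exceptionally large octahedral splitting and is low-spin with essentially every ligand except fluoride. The d⁶ configuration leaves the e_g set evenly filled (or empty) — no strong Jahn–Teller driving force.
[MnI₆]³−: Each iodide is −1; balancing the −3 overall charge requires Mn(III). Mn sits in group 7, so the d-electron count is 7 − 3 = 4. Iodide is a weak-field ligand for a first-row metal, so the complex is high-spin. The t₂g³e_g¹ (high-spin) configuration has an unevenly filled e_g set; the Jahn–Teller theorem predicts a tetragonal distortion (typically axial elongation) to lift the degeneracy.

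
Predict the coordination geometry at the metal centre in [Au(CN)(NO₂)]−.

linear

Summing ligand charges against the −1 overall charge gives an oxidation state of +1 for gold.
Group 11 minus oxidation state 1 gives a d¹⁰ configuration.
Coordination number: 2.
A d¹⁰ ion with only two ligands adopts a linear arrangement (sp hybridisation; no CFSE preference).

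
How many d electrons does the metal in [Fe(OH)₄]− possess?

d5

Each hydroxide is −1; balancing the −1 overall charge requires Fe(III).
Group 8 minus oxidation state 3 gives a d⁵ configuration.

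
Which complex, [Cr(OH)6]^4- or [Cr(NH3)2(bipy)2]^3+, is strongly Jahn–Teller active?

[Cr(OH)6]^4-: Each hydroxide is −1; balancing the −4 overall charge requires Cr(II). Chromium is a group-6 element; Cr(II) is therefore d⁴. Hydroxide is a weak-field ligand for a first-row metal, so the complex is high-spin. The t₂g³e_g¹ (high-spin) configuration has an unevenly filled e_g set; the Jahn–Teller theorem predicts a tetragonal distortion (typically axial elongation) to lift the degeneracy.
[Cr(NH3)2(bipy)2]^3+: Ligand charges: ammonia is neutral; 2,2′-bipyridine is neutral. With an overall charge of +3 the chromium centre must be in the +3 oxidation state. Chromium is a group-6 element; Cr(III) is therefore d³. The d³ configuration leaves the e_g set evenly filled (or empty) — no strong Jahn–Teller driving force.

[Cr(OH)6]^4-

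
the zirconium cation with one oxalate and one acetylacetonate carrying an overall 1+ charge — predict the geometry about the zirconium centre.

Ligand charges: each oxalate is −2; each acetylacetonate is −1. With an overall charge of +1 the zirconium centre must be in the +4 oxidation state.
Zirconium is a group-4 element; Zr(IV) is therefore d⁰.
Counting donor atoms: 1×oxalate (bidentate) → 2 donors; 1×acetylacetonate (bidentate) → 2 donors. Coordination number = 4.
A d⁰ ion has no crystal-field stabilisation preference between square planar and tetrahedral, so four ligands adopt the sterically favoured tetrahedral geometry.

tetrahedral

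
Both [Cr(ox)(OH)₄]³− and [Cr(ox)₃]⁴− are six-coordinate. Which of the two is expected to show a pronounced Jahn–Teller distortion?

[Cr(ox)(OH)₄]³−: Summing ligand charges against the −3 overall charge gives an oxidation state of +3 for chromium. Chromium is a group-6 element; Cr(III) is therefore d³. The d³ configuration leaves the e_g set evenly filled (or empty) — no strong Jahn–Teller driving force.
[Cr(ox)₃]⁴−: Each oxalate is −2; balancing the −4 overall charge requires Cr(II). Chromium is a group-6 element; Cr(II) is therefore d⁴. Oxalate is a weak-field ligand for a first-row metal, so the complex is high-spin. The t₂g³e_g¹ (high-spin) configuration has an unevenly filled e_g set; the Jahn–Teller theorem predicts a tetragonal distortion (typically axial elongation) to lift the degeneracy.

[Cr(ox)₃]⁴−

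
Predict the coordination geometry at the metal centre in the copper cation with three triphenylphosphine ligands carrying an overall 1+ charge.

Triphenylphosphine is neutral; balancing the +1 overall charge requires Cu(I).
Copper is a group-11 element; Cu(I) is therefore d¹⁰.
With 3 monodentate ligands the coordination number is 3.
Three ligands around a d¹⁰ centre minimise repulsion in a trigonal-planar arrangement.

trigonal planar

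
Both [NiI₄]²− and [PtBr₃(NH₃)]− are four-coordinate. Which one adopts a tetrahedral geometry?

For [NiI₄]²−: Ligand charges: each iodide is −1. With an overall charge of −2 the nickel centre must be in the +2 oxidation state. Group 10 minus oxidation state 2 gives a d⁸ configuration. Iodide is a weak-field ligand. With weak-field ligands the CFSE gain from square planar is small, so a 3d d⁸ ion takes the sterically preferred tetrahedral geometry. → tetrahedral.
For [PtBr₃(NH₃)]−: Summing ligand charges against the −1 overall charge gives an oxidation state of +2 for platinum. Platinum is a group-10 element; Pt(II) is therefore d⁸. A 5d d⁸ ion has a large crystal-field splitting; square planar leaves the high-energy d_{x²−y²} orbital empty and maximises CFSE. → square planar.

[NiI₄]²−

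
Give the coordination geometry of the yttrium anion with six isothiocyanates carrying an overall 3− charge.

octahedral

Ligand charges: each isothiocyanate is −1. With an overall charge of −3 the yttrium centre must be in the +3 oxidation state.
Y sits in group 3, so the d-electron count is 3 − 3 = 0.
Coordination number: 6.
Six donors around a single metal centre give an octahedral coordination sphere.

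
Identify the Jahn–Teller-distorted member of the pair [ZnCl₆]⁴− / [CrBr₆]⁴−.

[ZnCl₆]⁴−: Each chloride is −1; balancing the −4 overall charge requires Zn(II). Zinc is a group-12 element; Zn(II) is therefore d¹⁰. The d¹⁰ configuration leaves the e_g set evenly filled (or empty) — no strong Jahn–Teller driving force.
[CrBr₆]⁴−: Each bromide is −1; balancing the −4 overall charge requires Cr(II). Cr sits in group 6, so the d-electron count is 6 − 2 = 4. Bromide is a weak-field ligand for a first-row metal, so the complex is high-spin. The t₂g³e_g¹ (high-spin) configuration has an unevenly filled e_g set; the Jahn–Teller theorem predicts a tetragonal distortion (typically axial elongation) to lift the degeneracy.

[CrBr₆]⁴−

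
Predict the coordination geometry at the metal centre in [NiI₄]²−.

Each iodide is −1; balancing the −2 overall charge requires Ni(II).
Ni sits in group 10, so the d-electron count is 10 − 2 = 8.
Coordination number: 4.
Iodide is a weak-field ligand.
With weak-field ligands the CFSE gain from square planar is small, so a 3d d⁸ ion takes the sterically preferred tetrahedral geometry.

tetrahedral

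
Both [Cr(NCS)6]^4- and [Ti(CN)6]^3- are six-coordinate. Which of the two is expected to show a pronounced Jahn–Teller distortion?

[Cr(NCS)6]^4-

[Cr(NCS)6]^4-: Each isothiocyanate is −1; balancing the −4 overall charge requires Cr(II). Chromium is a group-6 element; Cr(II) is therefore d⁴. Isothiocyanate is a weak-field ligand for a first-row metal, so the complex is high-spin. The t₂g³e_g¹ (high-spin) configuration has an unevenly filled e_g set; the Jahn–Teller theorem predicts a tetragonal distortion (typically axial elongation) to lift the degeneracy.
[Ti(CN)6]^3-: Each cyanide is −1; balancing the −3 overall charge requires Ti(III). Titanium is a group-4 element; Ti(III) is therefore d¹. The d¹ configuration leaves the e_g set evenly filled (or empty) — no strong Jahn–Teller driving force.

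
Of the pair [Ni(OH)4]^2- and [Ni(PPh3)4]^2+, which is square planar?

For [Ni(OH)4]^2-: Each hydroxide is −1; balancing the −2 overall charge requires Ni(II). Ni sits in group 10, so the d-electron count is 10 − 2 = 8. Hydroxide is a weak-field ligand. With weak-field ligands the CFSE gain from square planar is small, so a 3d d⁸ ion takes the sterically preferred tetrahedral geometry. → tetrahedral.
For [Ni(PPh3)4]^2+: Ligand charges: triphenylphosphine is neutral. With an overall charge of +2 the nickel centre must be in the +2 oxidation state. Group 10 minus oxidation state 2 gives a d⁸ configuration. Triphenylphosphine is a strong-field ligand (high in the spectrochemical series). A 3d d⁸ ion with strong-field ligands gains enough CFSE to favour square planar over tetrahedral. → square planar.

[Ni(PPh3)4]^2+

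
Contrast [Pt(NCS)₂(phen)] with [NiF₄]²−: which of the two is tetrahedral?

[NiF₄]²−

For [Pt(NCS)₂(phen)]: Each isothiocyanate is −1; 1,10-phenanthroline is neutral; balancing the 0 overall charge requires Pt(II). Platinum is a group-10 element; Pt(II) is therefore d⁸. A 5d d⁸ ion has a large crystal-field splitting; square planar leaves the high-energy d_{x²−y²} orbital empty and maximises CFSE. → square planar.
For [NiF₄]²−: Each fluoride is −1; balancing the −2 overall charge requires Ni(II). Nickel is a group-10 element; Ni(II) is therefore d⁸. Fluoride is a weak-field ligand. With weak-field ligands the CFSE gain from square planar is small, so a 3d d⁸ ion takes the sterically preferred tetrahedral geometry. → tetrahedral.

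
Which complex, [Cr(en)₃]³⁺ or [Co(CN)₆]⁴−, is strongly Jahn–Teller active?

[Cr(en)₃]³⁺: Ligand charges: ethylenediamine is neutral. With an overall charge of +3 the chromium centre must be in the +3 oxidation state. Group 6 minus oxidation state 3 gives a d³ configuration. The d³ configuration leaves the e_g set evenly filled (or empty) — no strong Jahn–Teller driving force.
[Co(CN)₆]⁴−: Each cyanide is −1; balancing the −4 overall charge requires Co(II). Co sits in group 9, so the d-electron count is 9 − 2 = 7. Cyanide is a strong-field ligand (high in the spectrochemical series) for a first-row metal, so the complex is low-spin. The t₂g⁶e_g¹ (low-spin) configuration has an unevenly filled e_g set; the Jahn–Teller theorem predicts a tetragonal distortion (typically axial elongation) to lift the degeneracy.

[Co(CN)₆]⁴−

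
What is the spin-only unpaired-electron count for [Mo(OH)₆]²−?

Ligand charges: each hydroxide is −1. With an overall charge of −2 the molybdenum centre must be in the +4 oxidation state.
Group 6 minus oxidation state 4 gives a d² configuration.
In an octahedral field the d² configuration is t₂g²e_g⁰ (only one arrangement possible), giving 2 unpaired electrons.

2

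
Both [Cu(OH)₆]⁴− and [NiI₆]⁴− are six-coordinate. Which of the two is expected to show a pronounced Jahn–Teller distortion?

[Cu(OH)₆]⁴−: Summing ligand charges against the −4 overall charge gives an oxidation state of +2 for copper. Group 11 minus oxidation state 2 gives a d⁹ configuration. The t₂g⁶e_g³ configuration has an unevenly filled e_g set; the Jahn–Teller theorem predicts a tetragonal distortion (typically axial elongation) to lift the degeneracy.
[NiI₆]⁴−: Each iodide is −1; balancing the −4 overall charge requires Ni(II). Ni sits in group 10, so the d-electron count is 10 − 2 = 8. The d⁸ configuration leaves the e_g set evenly filled (or empty) — no strong Jahn–Teller driving force.

[Cu(OH)₆]⁴−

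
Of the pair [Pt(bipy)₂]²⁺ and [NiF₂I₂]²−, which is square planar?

[Pt(bipy)₂]²⁺

For [Pt(bipy)₂]²⁺: Summing ligand charges against the +2 overall charge gives an oxidation state of +2 for platinum. Group 10 minus oxidation state 2 gives a d⁸ configuration. A 5d d⁸ ion has a large crystal-field splitting; square planar leaves the high-energy d_{x²−y²} orbital empty and maximises CFSE. → square planar.
For [NiF₂I₂]²−: Each fluoride is −1; each iodide is −1; balancing the −2 overall charge requires Ni(II). Ni sits in group 10, so the d-electron count is 10 − 2 = 8. Fluoride and iodide are weak-field ligands. With weak-field ligands the CFSE gain from square planar is small, so a 3d d⁸ ion takes the sterically preferred tetrahedral geometry. → tetrahedral.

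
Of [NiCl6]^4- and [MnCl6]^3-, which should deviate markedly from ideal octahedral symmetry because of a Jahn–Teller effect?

[NiCl6]^4-: Each chloride is −1; balancing the −4 overall charge requires Ni(II). Group 10 minus oxidation state 2 gives a d⁸ configuration. The d⁸ configuration leaves the e_g set evenly filled (or empty) — no strong Jahn–Teller driving force.
[MnCl6]^3-: Ligand charges: each chloride is −1. With an overall charge of −3 the manganese centre must be in the +3 oxidation state. Mn sits in group 7, so the d-electron count is 7 − 3 = 4. Chloride is a weak-field ligand for a first-row metal, so the complex is high-spin. The t₂g³e_g¹ (high-spin) configuration has an unevenly filled e_g set; the Jahn–Teller theorem predicts a tetragonal distortion (typically axial elongation) to lift the degeneracy.

[MnCl6]^3-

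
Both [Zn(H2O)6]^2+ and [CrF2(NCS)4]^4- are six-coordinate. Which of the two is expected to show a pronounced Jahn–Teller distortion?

[CrF2(NCS)4]^4-

[Zn(H2O)6]^2+: Water is neutral; balancing the +2 overall charge requires Zn(II). Zn sits in group 12, so the d-electron count is 12 − 2 = 10. The d¹⁰ configuration leaves the e_g set evenly filled (or empty) — no strong Jahn–Teller driving force.
[CrF2(NCS)4]^4-: Summing ligand charges against the −4 overall charge gives an oxidation state of +2 for chromium. Group 6 minus oxidation state 2 gives a d⁴ configuration. Fluoride and isothiocyanate are weak-field ligands for a first-row metal, so the complex is high-spin. The t₂g³e_g¹ (high-spin) configuration has an unevenly filled e_g set; the Jahn–Teller theorem predicts a tetragonal distortion (typically axial elongation) to lift the degeneracy.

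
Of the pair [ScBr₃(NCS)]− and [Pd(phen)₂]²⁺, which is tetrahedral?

[ScBr₃(NCS)]−

For [ScBr₃(NCS)]−: Ligand charges: each bromide is −1; each isothiocyanate is −1. With an overall charge of −1 the scandium centre must be in the +3 oxidation state. Scandium is a group-3 element; Sc(III) is therefore d⁰. A d⁰ ion has no crystal-field stabilisation preference between square planar and tetrahedral, so four ligands adopt the sterically favoured tetrahedral geometry. → tetrahedral.
For [Pd(phen)₂]²⁺: 1,10-phenanthroline is neutral; balancing the +2 overall charge requires Pd(II). Palladium is a group-10 element; Pd(II) is therefore d⁸. A 4d d⁸ ion has a large crystal-field splitting; square planar leaves the high-energy d_{x²−y²} orbital empty and maximises CFSE. → square planar.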